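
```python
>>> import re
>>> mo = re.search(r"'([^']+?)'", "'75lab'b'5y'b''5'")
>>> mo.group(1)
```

'75lab'

`re.search` scans for the first position where the pattern succeeds.
The match spans [0:7] → "'75lab'".
Captured: group 1 = '75lab'.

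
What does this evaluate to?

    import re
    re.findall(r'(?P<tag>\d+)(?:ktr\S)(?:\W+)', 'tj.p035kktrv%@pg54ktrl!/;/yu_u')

This matches one or more of a digit (captured as 'tag'); then the literal 'ktr', then a non-whitespace character (non-capturing group); then one or more of a non-word character (non-capturing group).
One capturing group, so `findall` returns just the captured substring from the one match — 1 in all.

['54']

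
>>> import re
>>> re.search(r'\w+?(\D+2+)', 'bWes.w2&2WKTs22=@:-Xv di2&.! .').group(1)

'Wes.w2'

The match spans [0:7] → 'bWes.w2'.
Captured: group 1 = 'Wes.w2'.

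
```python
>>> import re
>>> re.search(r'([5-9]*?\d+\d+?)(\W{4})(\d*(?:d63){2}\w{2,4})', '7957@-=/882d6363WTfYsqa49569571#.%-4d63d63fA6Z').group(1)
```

The match spans [23:46] → '49569571#.%-4d63d63fA6Z'.
Captured: group 1 = '49569571', group 2 = '#.%-', group 3 = '4d63d63fA6Z'.

'49569571'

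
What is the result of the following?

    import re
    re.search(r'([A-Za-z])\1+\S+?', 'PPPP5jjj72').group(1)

'P'

`\1` has to match the exact text group 1 already captured.
`re.search` scans for the first position where the pattern succeeds.
The match spans [0:5] → 'PPPP5'.
Captured: group 1 = 'P'.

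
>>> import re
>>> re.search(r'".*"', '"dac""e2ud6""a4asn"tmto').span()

Unlike `match`, `search` isn't anchored — it looks for the pattern anywhere in the string.
The match spans [0:19] → '"dac""e2ud6""a4asn"'.

(0, 19)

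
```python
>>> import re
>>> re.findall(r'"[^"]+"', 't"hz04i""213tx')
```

Walking the string: at [1:8] → '"hz04i"'.
With no groups in the pattern, `findall` gives back each whole match — 1 here.

['"hz04i"']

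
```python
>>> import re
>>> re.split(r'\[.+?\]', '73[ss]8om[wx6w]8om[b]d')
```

Because the quantifier is non-greedy, it stops expanding at the earliest point where the rest of the pattern can succeed.
Matches to split on: at [2:6] → '[ss]'; at [9:15] → '[wx6w]'; at [18:21] → '[b]'.
Each match becomes a cut point; 4 segments remain.

['73', '8om', '8om', 'd']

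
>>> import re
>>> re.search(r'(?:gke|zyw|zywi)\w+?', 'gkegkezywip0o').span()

(0, 4)

`re.search` tries every starting position until one works.
The match spans [0:4] → 'gkeg'.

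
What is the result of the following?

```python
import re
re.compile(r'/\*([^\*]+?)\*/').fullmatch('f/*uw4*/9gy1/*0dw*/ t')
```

None

`re.fullmatch` is like wrapping the pattern in `^…$` (in single-line mode).
Here the string isn't matched end-to-end, so the call returns None.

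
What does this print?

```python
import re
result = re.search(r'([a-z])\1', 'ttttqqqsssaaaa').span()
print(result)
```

`\1` has to match the exact text group 1 already captured.
`search` walks the string left to right and returns the first match it finds.
The match spans [0:2] → 'tt'.
Captured: group 1 = 't'.

(0, 2)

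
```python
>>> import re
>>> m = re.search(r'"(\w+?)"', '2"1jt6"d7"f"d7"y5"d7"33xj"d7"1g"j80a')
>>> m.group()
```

'"1jt6"'

The match spans [1:7] → '"1jt6"'.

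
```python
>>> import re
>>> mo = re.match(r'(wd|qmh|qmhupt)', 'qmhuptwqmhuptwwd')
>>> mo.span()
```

`re.match` won't scan ahead — the pattern has to work from the very first character.
The match spans [0:3] → 'qmh'.

(0, 3)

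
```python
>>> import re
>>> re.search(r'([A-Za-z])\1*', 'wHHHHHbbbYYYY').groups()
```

('w',)

The backreference `\1` re-matches whatever the first group consumed, character for character.
`search` walks the string left to right and returns the first match it finds.
The match spans [0:1] → 'w'.
Captured: group 1 = 'w'.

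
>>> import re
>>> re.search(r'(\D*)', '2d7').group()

''

Pattern: zero or more of a non-digit (captured).
`re.search` scans for the first position where the pattern succeeds.
The match spans [0:0] → ''.
Captured: group 1 = ''.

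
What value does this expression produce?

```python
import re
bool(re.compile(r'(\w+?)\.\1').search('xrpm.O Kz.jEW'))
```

False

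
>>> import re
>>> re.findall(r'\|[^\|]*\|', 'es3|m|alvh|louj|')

['|m|', '|louj|']

Walking the string: at [3:6] → '|m|'; at [10:16] → '|louj|'.
With no groups in the pattern, `findall` gives back each whole match — 2 here.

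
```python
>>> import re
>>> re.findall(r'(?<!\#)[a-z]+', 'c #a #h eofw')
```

['c', 'eofw']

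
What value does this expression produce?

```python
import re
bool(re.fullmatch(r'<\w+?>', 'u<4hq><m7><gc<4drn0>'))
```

False

`re.fullmatch` requires the pattern to consume the entire string.
Here the string isn't matched end-to-end, so the call returns None, and `bool(None)` is False.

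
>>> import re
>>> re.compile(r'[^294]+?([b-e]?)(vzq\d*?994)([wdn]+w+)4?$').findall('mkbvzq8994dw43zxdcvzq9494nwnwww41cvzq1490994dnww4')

[('c', 'vzq1490994', 'dnww')]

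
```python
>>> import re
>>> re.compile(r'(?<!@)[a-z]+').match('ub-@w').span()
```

(0, 2)

The negative lookaround is zero-width — it rules out positions where the adjacent text would match, without consuming anything.
`match` is anchored at position 0; if the pattern doesn't fit there, it returns None.
The match spans [0:2] → 'ub'.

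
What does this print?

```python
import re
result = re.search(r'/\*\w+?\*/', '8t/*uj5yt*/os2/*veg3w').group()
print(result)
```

The match spans [2:11] → '/*uj5yt*/'.

/*uj5yt*/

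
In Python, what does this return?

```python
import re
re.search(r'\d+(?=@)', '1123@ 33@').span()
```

(0, 4)

Lookahead/lookbehind check context without consuming it, so the matched span excludes the asserted characters.
The match spans [0:4] → '1123'.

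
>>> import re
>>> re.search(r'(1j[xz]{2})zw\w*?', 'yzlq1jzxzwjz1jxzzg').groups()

('1jzx',)

Pattern: the literal '1j', then exactly 2 of one of [xz] (captured); then the literal 'zw', then zero or more of a word character (lazy).
The `?` after the quantifier makes it lazy — it takes as little as possible before letting the rest of the pattern try.
Unlike `match`, `search` isn't anchored — it looks for the pattern anywhere in the string.
The match spans [4:10] → '1jzxzw'.
Captured: group 1 = '1jzx'.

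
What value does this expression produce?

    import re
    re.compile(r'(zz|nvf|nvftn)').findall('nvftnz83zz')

The regex engine tests alternatives in the order written; an earlier branch that matches wins even if a later one would match more.
Matches: at [0:3] match 'nvf', group 1 = 'nvf'; at [8:10] match 'zz', group 1 = 'zz'.
With a single group, `findall` returns only what that group captured — 2 items.

['nvf', 'zz']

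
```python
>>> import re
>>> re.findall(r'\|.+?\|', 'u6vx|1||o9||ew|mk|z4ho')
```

['|1|', '|o9|', '|ew|']

Matches: at [4:7] → '|1|'; at [7:11] → '|o9|'; at [11:15] → '|ew|'.
No capturing groups, so `findall` returns the 3 full match strings.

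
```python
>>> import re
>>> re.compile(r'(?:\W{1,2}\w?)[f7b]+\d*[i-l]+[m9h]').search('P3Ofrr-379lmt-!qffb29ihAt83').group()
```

'-379lm'

The match spans [6:12] → '-379lm'.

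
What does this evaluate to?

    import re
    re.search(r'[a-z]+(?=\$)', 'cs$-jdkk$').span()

(0, 2)

Because the assertion is zero-width, the text it checks is not consumed and won't appear in the result.
`re.search` tries every starting position until one works.
The match spans [0:2] → 'cs'.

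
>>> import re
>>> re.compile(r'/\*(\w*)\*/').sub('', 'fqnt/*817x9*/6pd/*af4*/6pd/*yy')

Each match is replaced by ''.

'fqnt6pd6pd/*yy'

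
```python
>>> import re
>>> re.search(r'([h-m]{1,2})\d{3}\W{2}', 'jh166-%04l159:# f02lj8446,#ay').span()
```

(0, 7)

The pattern matches 1 to 2 of a character in [h-m] (captured); then exactly 3 of a digit, then exactly 2 of a non-word character.
The match spans [0:7] → 'jh166-%'.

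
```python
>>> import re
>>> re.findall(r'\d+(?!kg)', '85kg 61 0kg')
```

Because the assertion is negative and zero-width, positions next to the forbidden text are skipped.
`findall` yields the raw match text (2 of them) because the pattern has no groups.

['8', '61']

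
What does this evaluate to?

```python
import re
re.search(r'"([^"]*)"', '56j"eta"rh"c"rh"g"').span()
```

(3, 8)

`re.search` scans for the first position where the pattern succeeds.
The match spans [3:8] → '"eta"'.
Captured: group 1 = 'eta'.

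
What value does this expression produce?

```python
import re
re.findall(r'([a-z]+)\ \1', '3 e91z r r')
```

['r']

The backreference `\1` re-matches whatever the first group consumed, character for character.
Matches: at [7:10] match 'r r', group 1 = 'r'.
With a single group, `findall` returns only what that group captured — 1 item.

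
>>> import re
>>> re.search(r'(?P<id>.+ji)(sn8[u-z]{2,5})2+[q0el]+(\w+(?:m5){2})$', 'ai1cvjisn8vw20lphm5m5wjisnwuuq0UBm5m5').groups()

('ai1cvji', 'sn8vw', 'phm5m5wjisnwuuq0UBm5m5')

The match spans [0:37] → 'ai1cvjisn8vw20lphm5m5wjisnwuuq0UBm5m5'.
Captured: group 1 = 'ai1cvji', group 2 = 'sn8vw', group 3 = 'phm5m5wjisnwuuq0UBm5m5'.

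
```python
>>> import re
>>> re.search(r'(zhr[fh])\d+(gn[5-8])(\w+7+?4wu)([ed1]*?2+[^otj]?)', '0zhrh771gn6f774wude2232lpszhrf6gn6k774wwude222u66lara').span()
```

This matches the literal 'zhr', then one of [fh] (captured); then one or more of a digit; then the literal 'gn', then a character in [5-8] (captured); then one or more of a word character, then one or more of the literal '7' (lazy), then the literal '4wu' (captured); then zero or more of one of [ed1] (lazy), then one or more of the literal '2', then optionally any character except [otj] (captured).
`re.search` scans for the first position where the pattern succeeds.
The match spans [1:22] → 'zhrh771gn6f774wude223'.
Captured: group 1 = 'zhrh', group 2 = 'gn6', group 3 = 'f774wu', group 4 = 'de223'.

(1, 22)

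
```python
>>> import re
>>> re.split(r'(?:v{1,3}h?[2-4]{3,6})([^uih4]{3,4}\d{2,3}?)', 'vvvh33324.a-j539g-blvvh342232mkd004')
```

`re.split` interleaves the captured-group text with the surrounding fragments.

['', '.a-j53', '9g-bl', 'mkd004', '']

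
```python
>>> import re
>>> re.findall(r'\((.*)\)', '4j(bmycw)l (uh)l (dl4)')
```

['bmycw)l (uh)l (dl4']

Matches: at [2:22] match '(bmycw)l (uh)l (dl4)', group 1 = 'bmycw)l (uh)l (dl4'.
`findall` collects group 1 from the one match (1 total).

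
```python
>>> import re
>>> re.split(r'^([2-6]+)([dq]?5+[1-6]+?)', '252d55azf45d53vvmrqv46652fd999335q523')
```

['', '252', 'd55', 'azf45d53vvmrqv46652fd999335q523']

Pattern: anchored at the start of the string; then one or more of a character in [2-6] (captured); then optionally one of [dq], then one or more of the literal '5', then one or more of a character in [1-6] (lazy) (captured).
With a capturing group present, the delimiter's captured portion is kept in the result list.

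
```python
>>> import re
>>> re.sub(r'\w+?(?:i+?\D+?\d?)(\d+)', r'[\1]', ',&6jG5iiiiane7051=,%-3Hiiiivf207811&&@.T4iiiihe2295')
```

Pattern: one or more of a word character (lazy); then one or more of a literal 'i' (lazy), then one or more of a non-digit (lazy), then optionally a digit (non-capturing group); then one or more of a digit (captured).
Matches: at [2:17] → '6jG5iiiiane7051'; at [21:35] → '3Hiiiivf207811'; at [39:51] → 'T4iiiihe2295'.
Each match is replaced using the text its own group 1 captured.

',&[051]=,%-[07811]&&@.[295]'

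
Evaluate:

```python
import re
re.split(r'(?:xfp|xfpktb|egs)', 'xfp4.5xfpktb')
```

['', '4.5', 'ktb']

Alternation tries branches left to right and keeps the first one that lets the overall match succeed at that position.
Matches to split on: at [0:3] → 'xfp'; at [6:9] → 'xfp'.
Splitting on the pattern gives 3 pieces.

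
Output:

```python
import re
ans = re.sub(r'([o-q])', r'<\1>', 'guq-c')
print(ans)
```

The pattern matches a character in [o-q] (captured).
Matches: at [2:3] → 'q'.
`\1` in the replacement pulls in group 1's text for each match.

gu<q>-c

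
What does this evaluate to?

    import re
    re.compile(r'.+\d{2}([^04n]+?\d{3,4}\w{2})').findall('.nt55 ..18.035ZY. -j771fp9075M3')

This matches one or more of any character; then exactly 2 of a digit; then one or more of any character except [04n] (lazy), then 3 to 4 of a digit, then exactly 2 of a word character (captured).
`findall` collects group 1 from the one match (1 total).

['fp9075M3']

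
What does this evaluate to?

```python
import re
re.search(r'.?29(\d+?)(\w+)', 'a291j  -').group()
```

The match spans [0:5] → 'a291j'.

'a291j'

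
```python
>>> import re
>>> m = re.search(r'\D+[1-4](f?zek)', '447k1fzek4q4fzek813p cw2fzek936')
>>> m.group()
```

'k1fzek'

The pattern matches one or more of a non-digit, then a character in [1-4]; then optionally the literal 'f', then the literal 'zek' (captured).
Unlike `match`, `search` isn't anchored — it looks for the pattern anywhere in the string.
The match spans [3:9] → 'k1fzek'.
Captured: group 1 = 'fzek'.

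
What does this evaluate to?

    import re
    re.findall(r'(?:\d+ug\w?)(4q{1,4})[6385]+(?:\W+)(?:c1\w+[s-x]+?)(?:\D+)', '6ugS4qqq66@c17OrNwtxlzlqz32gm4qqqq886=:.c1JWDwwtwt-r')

`findall` collects group 1 from the one match (1 total).

['4qqq']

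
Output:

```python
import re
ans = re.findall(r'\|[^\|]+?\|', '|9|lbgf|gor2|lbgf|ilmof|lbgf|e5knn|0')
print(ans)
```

Scanning left to right: at [0:3] → '|9|'; at [7:13] → '|gor2|'; at [17:24] → '|ilmof|'; at [28:35] → '|e5knn|'.
Since nothing is captured, `findall` lists the 4 matched substrings directly.

['|9|', '|gor2|', '|ilmof|', '|e5knn|']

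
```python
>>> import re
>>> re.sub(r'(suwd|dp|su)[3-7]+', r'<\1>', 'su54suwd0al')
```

'<su>suwd0al'

`\1` in the replacement pulls in group 1's text for each match.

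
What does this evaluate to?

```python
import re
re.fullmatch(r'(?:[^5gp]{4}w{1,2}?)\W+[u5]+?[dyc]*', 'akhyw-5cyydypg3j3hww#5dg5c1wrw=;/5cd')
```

None

For `fullmatch`, every character of the input must be accounted for by the pattern.
Here there's no way to consume every character, so the call returns None.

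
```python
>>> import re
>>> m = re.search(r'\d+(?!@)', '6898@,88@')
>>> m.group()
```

Because the assertion is negative and zero-width, positions next to the forbidden text are skipped.
`re.search` scans for the first position where the pattern succeeds.
The match spans [0:3] → '689'.

'689'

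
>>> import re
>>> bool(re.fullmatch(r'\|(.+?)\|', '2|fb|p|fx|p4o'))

`re.fullmatch` requires the pattern to consume the entire string.
Here there's no way to consume every character, so the call returns None, and `bool(None)` is False.

False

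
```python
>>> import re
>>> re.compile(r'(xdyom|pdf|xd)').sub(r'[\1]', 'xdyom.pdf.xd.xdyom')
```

'[xdyom].[pdf].[xd].[xdyom]'

`|` is ordered: at each position the engine commits to the first alternative that works.
Each match is replaced using the text its own group 1 captured.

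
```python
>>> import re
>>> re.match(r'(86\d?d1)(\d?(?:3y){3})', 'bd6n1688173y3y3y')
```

`re.match` only tries the pattern at the start of the string.
Here position 0 doesn't satisfy it, so the call returns None.

None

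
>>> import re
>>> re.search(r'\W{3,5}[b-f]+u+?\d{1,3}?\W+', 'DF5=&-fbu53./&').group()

Pattern: 3 to 5 of a non-word character, then one or more of a character in [b-f]; then one or more of a literal 'u' (lazy), then 1 to 3 of a digit (lazy), then one or more of a non-word character.
`search` walks the string left to right and returns the first match it finds.
The match spans [3:14] → '=&-fbu53./&'.

'=&-fbu53./&'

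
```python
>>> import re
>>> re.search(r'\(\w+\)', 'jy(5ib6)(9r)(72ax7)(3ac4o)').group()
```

'(5ib6)'

Unlike `match`, `search` isn't anchored — it looks for the pattern anywhere in the string.
The match spans [2:8] → '(5ib6)'.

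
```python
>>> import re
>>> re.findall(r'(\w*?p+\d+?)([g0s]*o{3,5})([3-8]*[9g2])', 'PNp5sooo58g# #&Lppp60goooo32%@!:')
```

Pattern: zero or more of a word character (lazy), then one or more of the literal 'p', then one or more of a digit (lazy) (captured); then zero or more of one of [g0s], then 3 to 5 of the literal 'o' (captured); then zero or more of a character in [3-8], then one of [9g2] (captured).
A `+?`/`*?`/`{m,n}?` starts at its minimum and grows only as far as needed for what follows to match.
Walking the string: at [0:11] match 'PNp5sooo58g', groups = ('PNp5', 'sooo', '58g'); at [15:28] match 'Lppp60goooo32', groups = ('Lppp6', '0goooo', '32').
Multiple groups make `findall` return tuples — one 3-tuple for each match.

[('PNp5', 'sooo', '58g'), ('Lppp6', '0goooo', '32')]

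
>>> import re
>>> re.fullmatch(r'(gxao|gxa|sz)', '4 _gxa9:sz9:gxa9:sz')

None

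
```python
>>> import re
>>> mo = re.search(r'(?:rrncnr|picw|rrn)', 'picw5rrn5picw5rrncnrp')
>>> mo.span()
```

The match spans [0:4] → 'picw'.

(0, 4)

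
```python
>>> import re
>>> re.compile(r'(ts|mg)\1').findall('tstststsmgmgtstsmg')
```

After group 1 captures some text, `\1` only succeeds where that same text appears again.
With a single group, `findall` returns only what that group captured — 4 items.

['ts', 'ts', 'mg', 'ts']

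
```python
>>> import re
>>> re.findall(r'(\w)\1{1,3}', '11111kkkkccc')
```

['1', 'k', 'c']

`\1` has to match the exact text group 1 already captured.
Matches: at [0:4] match '1111', group 1 = '1'; at [5:9] match 'kkkk', group 1 = 'k'; at [9:12] match 'ccc', group 1 = 'c'.
With a single group, `findall` returns only what that group captured — 3 items.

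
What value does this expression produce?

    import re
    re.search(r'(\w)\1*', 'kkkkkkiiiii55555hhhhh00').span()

(0, 6)

The backreference `\1` re-matches whatever the first group consumed, character for character.
The match spans [0:6] → 'kkkkkk'.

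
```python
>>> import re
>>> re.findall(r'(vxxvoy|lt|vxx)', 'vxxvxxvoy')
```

`|` is ordered: at each position the engine commits to the first alternative that works.
Scanning left to right: at [0:3] match 'vxx', group 1 = 'vxx'; at [3:9] match 'vxxvoy', group 1 = 'vxxvoy'.
Because there's exactly one group, `findall` drops the full match and keeps group 1 from each hit.

['vxx', 'vxxvoy']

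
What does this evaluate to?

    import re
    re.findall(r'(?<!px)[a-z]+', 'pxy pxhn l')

['pxy', 'pxhn', 'l']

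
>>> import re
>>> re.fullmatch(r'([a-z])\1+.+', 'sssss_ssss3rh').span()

(0, 13)

`\1` is not a pattern — it's the concrete string captured by group 1, re-applied verbatim.
For `fullmatch`, every character of the input must be accounted for by the pattern.
The match spans [0:13] → 'sssss_ssss3rh'.
Captured: group 1 = 's'.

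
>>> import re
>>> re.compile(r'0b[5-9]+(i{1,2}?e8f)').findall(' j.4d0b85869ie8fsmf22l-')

['ie8f']

Pattern: the literal '0b', then one or more of a character in [5-9]; then 1 to 2 of a literal 'i' (lazy), then the literal 'e8f' (captured).
Scanning left to right: at [5:16] match '0b85869ie8f', group 1 = 'ie8f'.
One capturing group, so `findall` returns just the captured substring from the one match — 1 in all.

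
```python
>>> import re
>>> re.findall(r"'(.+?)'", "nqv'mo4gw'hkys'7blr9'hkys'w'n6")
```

Lazy quantifiers expand one character at a time until the remainder of the pattern can match.
Matches: at [3:10] match "'mo4gw'", group 1 = 'mo4gw'; at [14:21] match "'7blr9'", group 1 = '7blr9'; at [25:28] match "'w'", group 1 = 'w'.
Because there's exactly one group, `findall` drops the full match and keeps group 1 from each hit.

['mo4gw', '7blr9', 'w']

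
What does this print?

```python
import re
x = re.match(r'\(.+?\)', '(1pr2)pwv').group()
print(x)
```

(1pr2)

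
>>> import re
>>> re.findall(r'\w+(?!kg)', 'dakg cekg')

['dakg', 'cekg']

Because the assertion is negative and zero-width, positions next to the forbidden text are skipped.
Scanning left to right: at [0:4] → 'dakg'; at [5:9] → 'cekg'.
No capturing groups, so `findall` returns the 2 full match strings.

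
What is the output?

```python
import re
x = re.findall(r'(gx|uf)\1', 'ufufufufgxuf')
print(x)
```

['uf', 'uf']

After group 1 captures some text, `\1` only succeeds where that same text appears again.
Matches: at [0:4] match 'ufuf', group 1 = 'uf'; at [4:8] match 'ufuf', group 1 = 'uf'.
One capturing group, so `findall` returns just the captured substring from each match — 2 in all.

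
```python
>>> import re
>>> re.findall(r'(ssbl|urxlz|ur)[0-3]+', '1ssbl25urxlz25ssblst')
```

['ssbl', 'urxlz']

Matches: at [1:6] match 'ssbl2', group 1 = 'ssbl'; at [7:13] match 'urxlz2', group 1 = 'urxlz'.
One capturing group, so `findall` returns just the captured substring from each match — 2 in all.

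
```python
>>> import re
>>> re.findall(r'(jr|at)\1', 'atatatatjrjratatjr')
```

A backreference is literal: `\1` must see the identical characters the first group matched.
Walking the string: at [0:4] match 'atat', group 1 = 'at'; at [4:8] match 'atat', group 1 = 'at'; at [8:12] match 'jrjr', group 1 = 'jr'; at [12:16] match 'atat', group 1 = 'at'.
`findall` collects group 1 from each match (4 total).

['at', 'at', 'jr', 'at']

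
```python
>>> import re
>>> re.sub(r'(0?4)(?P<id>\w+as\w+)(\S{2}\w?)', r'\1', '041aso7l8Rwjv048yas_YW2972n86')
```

'04'

This matches optionally a literal '0', then the literal '4' (captured); then one or more of a word character, then the literal 'as', then one or more of a word character (captured as 'id'); then exactly 2 of a non-whitespace character, then optionally a word character (captured).
Each match is replaced using the text its own group 1 captured.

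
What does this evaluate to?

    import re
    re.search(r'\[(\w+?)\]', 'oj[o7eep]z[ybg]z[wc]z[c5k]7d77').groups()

The match spans [2:9] → '[o7eep]'.
Captured: group 1 = 'o7eep'.

('o7eep',)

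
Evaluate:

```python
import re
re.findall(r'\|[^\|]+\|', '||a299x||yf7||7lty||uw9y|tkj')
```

['|a299x|', '|yf7|', '|7lty|', '|uw9y|']

No capturing groups, so `findall` returns the 4 full match strings.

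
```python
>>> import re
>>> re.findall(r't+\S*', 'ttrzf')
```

['ttrzf']

Pattern: one or more of a literal 't'; then zero or more of a non-whitespace character.
Scanning left to right: at [0:5] → 'ttrzf'.
`findall` yields the raw match text (1 of them) because the pattern has no groups.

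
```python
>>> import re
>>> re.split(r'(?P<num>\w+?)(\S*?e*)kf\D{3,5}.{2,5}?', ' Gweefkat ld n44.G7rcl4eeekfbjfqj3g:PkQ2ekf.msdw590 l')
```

[' Gweefkat ld ', 'n', '44.G7rcl4eee', ':', 'P', 'kQ2e', '0 l']

This matches one or more of a word character (lazy) (captured as 'num'); then zero or more of a non-whitespace character (lazy), then zero or more of the literal 'e' (captured); then the literal 'kf', then 3 to 5 of a non-digit, then 2 to 5 of any character (lazy).
Matches to split on: at [13:35] → 'n44.G7rcl4eeekfbjfqj3g'; at [36:50] → 'PkQ2ekf.msdw59'.
Because the pattern has a capturing group, `split` also inserts each captured text between the pieces.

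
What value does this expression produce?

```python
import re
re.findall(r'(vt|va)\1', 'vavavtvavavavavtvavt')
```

A backreference is literal: `\1` must see the identical characters the first group matched.
Because there's exactly one group, `findall` drops the full match and keeps group 1 from each hit.

['va', 'va', 'va']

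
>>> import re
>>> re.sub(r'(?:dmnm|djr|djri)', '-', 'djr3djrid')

'-3-id'

The regex engine tests alternatives in the order written; an earlier branch that matches wins even if a later one would match more.
Matches: at [0:3] → 'djr'; at [4:7] → 'djr'.
`sub` substitutes '-' at each match site.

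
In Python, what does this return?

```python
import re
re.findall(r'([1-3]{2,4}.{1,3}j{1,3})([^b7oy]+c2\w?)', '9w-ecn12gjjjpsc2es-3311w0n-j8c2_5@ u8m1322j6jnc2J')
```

With 2 capturing groups, `findall` returns a 2-tuple per match.

[('12gjjj', 'psc2es-3311w0n-j8c2_5@ u8m1322j6jnc2J')]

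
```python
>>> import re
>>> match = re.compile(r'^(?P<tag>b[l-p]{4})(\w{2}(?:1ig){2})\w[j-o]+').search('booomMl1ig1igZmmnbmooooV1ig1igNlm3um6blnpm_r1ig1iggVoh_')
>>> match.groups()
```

('booom', 'Ml1ig1ig')

Pattern: anchored at the start of the string; then a literal 'b', then exactly 4 of a character in [l-p] (captured as 'tag'); then exactly 2 of a word character, then the literal '1ig' repeated 2 times (captured); then a word character, then one or more of a character in [j-o].
`re.search` scans for the first position where the pattern succeeds.
The match spans [0:17] → 'booomMl1ig1igZmmn'.
Captured: group 1 = 'booom', group 2 = 'Ml1ig1ig'.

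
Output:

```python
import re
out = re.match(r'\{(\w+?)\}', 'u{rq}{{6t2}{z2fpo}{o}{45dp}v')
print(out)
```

`match` is anchored at position 0; if the pattern doesn't fit there, it returns None.
Here the string doesn't start with a match, so the call returns None.

None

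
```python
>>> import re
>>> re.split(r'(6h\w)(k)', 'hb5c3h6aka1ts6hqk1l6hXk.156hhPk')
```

['hb5c3h6aka1ts', '6hq', 'k', '1l', '6hX', 'k', '.156hhPk']

The pattern matches the literal '6h', then a word character (captured); then a literal 'k' (captured).
Matches to split on: at [13:17] → '6hqk'; at [19:23] → '6hXk'.
With a capturing group present, the delimiter's captured portion is kept in the result list.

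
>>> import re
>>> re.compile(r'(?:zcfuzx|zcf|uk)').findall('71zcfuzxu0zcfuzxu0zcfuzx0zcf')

['zcfuzx', 'zcfuzx', 'zcfuzx', 'zcf']

The regex engine tests alternatives in the order written; an earlier branch that matches wins even if a later one would match more.
Matches: at [2:8] → 'zcfuzx'; at [10:16] → 'zcfuzx'; at [18:24] → 'zcfuzx'; at [25:28] → 'zcf'.
Since nothing is captured, `findall` lists the 4 matched substrings directly.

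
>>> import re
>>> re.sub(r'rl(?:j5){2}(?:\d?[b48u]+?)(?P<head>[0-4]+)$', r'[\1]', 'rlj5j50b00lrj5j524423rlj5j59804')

'rlj5j50b00lrj5j524423[04]'

Each match is replaced using the text its own group 1 captured.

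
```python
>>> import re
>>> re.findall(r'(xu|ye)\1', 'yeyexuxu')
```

After group 1 captures some text, `\1` only succeeds where that same text appears again.
`findall` collects group 1 from each match (2 total).

['ye', 'xu']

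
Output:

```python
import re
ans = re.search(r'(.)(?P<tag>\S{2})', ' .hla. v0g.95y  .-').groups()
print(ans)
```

The pattern matches any character (captured); then exactly 2 of a non-whitespace character (captured as 'tag').
`re.search` tries every starting position until one works.
The match spans [0:3] → ' .h'.
Captured: group 1 = ' ', group 2 = '.h'.

(' ', '.h')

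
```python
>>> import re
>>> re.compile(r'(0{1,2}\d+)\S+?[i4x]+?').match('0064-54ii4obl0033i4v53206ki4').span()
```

Pattern: 1 to 2 of a literal '0', then one or more of a digit (captured); then one or more of a non-whitespace character (lazy), then one or more of one of [i4x] (lazy).
A non-greedy quantifier consumes as few characters as it can — just enough that the remainder of the pattern still matches from where it stops; whatever follows it matches normally.
`re.match` only tries the pattern at the start of the string.
The match spans [0:7] → '0064-54'.
Captured: group 1 = '0064'.

(0, 7)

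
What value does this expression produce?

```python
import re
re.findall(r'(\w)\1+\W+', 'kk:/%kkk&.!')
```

['k', 'k']

A backreference is literal: `\1` must see the identical characters the first group matched.
Walking the string: at [0:5] match 'kk:/%', group 1 = 'k'; at [5:11] match 'kkk&.!', group 1 = 'k'.
Because there's exactly one group, `findall` drops the full match and keeps group 1 from each hit.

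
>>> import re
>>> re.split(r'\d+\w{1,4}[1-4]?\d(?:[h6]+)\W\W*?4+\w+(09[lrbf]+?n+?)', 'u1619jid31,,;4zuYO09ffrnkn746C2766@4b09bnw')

['u1619jid31,,;4zuYO09ffrnkn', '09bn', 'w']

Because the pattern has a capturing group, `split` also inserts each captured text between the pieces.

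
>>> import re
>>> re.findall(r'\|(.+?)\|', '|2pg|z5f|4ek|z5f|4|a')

Walking the string: at [0:5] match '|2pg|', group 1 = '2pg'; at [8:13] match '|4ek|', group 1 = '4ek'; at [16:19] match '|4|', group 1 = '4'.
Because there's exactly one group, `findall` drops the full match and keeps group 1 from each hit.

['2pg', '4ek', '4']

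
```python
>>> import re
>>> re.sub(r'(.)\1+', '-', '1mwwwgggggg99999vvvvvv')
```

'1m----'

After group 1 captures some text, `\1` only succeeds where that same text appears again.
Matches: at [2:5] → 'www'; at [5:11] → 'gggggg'; at [11:16] → '99999'; at [16:22] → 'vvvvvv'.
Each match is replaced by '-'.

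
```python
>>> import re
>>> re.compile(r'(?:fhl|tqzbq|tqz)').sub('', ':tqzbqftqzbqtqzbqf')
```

':ff'

The regex engine tests alternatives in the order written; an earlier branch that matches wins even if a later one would match more.
Matches: at [1:6] → 'tqzbq'; at [7:12] → 'tqzbq'; at [12:17] → 'tqzbq'.
`sub` substitutes '' at each match site.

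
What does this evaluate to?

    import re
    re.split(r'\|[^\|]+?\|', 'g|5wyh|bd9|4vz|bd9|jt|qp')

Matches to split on: at [1:7] → '|5wyh|'; at [10:15] → '|4vz|'; at [18:22] → '|jt|'.
Splitting on the pattern gives 4 pieces.

['g', 'bd9', 'bd9', 'qp']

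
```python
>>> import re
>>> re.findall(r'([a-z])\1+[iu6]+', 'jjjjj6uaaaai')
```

['j', 'a']

`\1` has to match the exact text group 1 already captured.
Scanning left to right: at [0:7] match 'jjjjj6u', group 1 = 'j'; at [7:12] match 'aaaai', group 1 = 'a'.
One capturing group, so `findall` returns just the captured substring from each match — 2 in all.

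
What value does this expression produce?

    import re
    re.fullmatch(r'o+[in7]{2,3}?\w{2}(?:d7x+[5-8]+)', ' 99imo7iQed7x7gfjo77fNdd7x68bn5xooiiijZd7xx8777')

Pattern: one or more of the literal 'o', then 2 to 3 of one of [in7] (lazy), then exactly 2 of a word character; then the literal 'd7', then one or more of a literal 'x', then one or more of a character in [5-8] (non-capturing group).
`re.fullmatch` is like wrapping the pattern in `^…$` (in single-line mode).
Here the pattern can't cover the whole string, so the call returns None.

None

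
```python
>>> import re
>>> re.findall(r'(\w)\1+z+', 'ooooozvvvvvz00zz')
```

After group 1 captures some text, `\1` only succeeds where that same text appears again.
One capturing group, so `findall` returns just the captured substring from each match — 3 in all.

['o', 'v', '0']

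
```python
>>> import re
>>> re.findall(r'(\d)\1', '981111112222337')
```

['1', '1', '1', '2', '2', '3']

After group 1 captures some text, `\1` only succeeds where that same text appears again.
`findall` collects group 1 from each match (6 total).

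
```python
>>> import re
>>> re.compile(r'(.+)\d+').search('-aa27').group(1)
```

'-aa2'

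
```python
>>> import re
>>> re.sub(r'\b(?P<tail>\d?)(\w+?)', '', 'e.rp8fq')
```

The pattern matches a word boundary (`\b`, zero-width); then optionally a digit (captured as 'tail'); then one or more of a word character (lazy) (captured).
A `+?`/`*?`/`{m,n}?` starts at its minimum and grows only as far as needed for what follows to match.
Matches: at [0:1] → 'e'; at [2:3] → 'r'.
Every occurrence is swapped for ''.

'.p8fq'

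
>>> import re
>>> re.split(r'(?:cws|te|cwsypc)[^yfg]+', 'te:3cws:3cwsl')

['', '']

Matches to split on: at [0:13] → 'te:3cws:3cwsl'.
`split` removes every match and returns the 2 fragments in between.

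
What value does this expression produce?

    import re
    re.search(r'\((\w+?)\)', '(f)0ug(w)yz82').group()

'(f)'

`search` walks the string left to right and returns the first match it finds.
The match spans [0:3] → '(f)'.
Captured: group 1 = 'f'.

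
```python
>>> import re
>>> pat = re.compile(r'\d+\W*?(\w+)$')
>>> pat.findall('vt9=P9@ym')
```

['ym']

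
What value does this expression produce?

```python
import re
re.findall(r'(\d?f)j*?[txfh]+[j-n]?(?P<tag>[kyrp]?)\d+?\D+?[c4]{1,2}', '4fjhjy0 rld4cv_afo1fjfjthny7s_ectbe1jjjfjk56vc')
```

Pattern: optionally a digit, then the literal 'f' (captured); then zero or more of the literal 'j' (lazy), then one or more of one of [txfh], then optionally a character in [j-n]; then optionally one of [kyrp] (captured as 'tag'); then one or more of a digit (lazy), then one or more of a non-digit (lazy), then 1 to 2 of one of [c4].
Matches: at [0:13] match '4fjhjy0 rld4c', groups = ('4f', 'y'); at [21:32] match 'fjthny7s_ec', groups = ('f', 'y').
2 groups means each result is a tuple of 2 captured strings — 2 here.

[('4f', 'y'), ('f', 'y')]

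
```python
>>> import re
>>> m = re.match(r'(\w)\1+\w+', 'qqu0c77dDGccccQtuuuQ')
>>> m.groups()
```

('q',)

The match spans [0:20] → 'qqu0c77dDGccccQtuuuQ'.
Captured: group 1 = 'q'.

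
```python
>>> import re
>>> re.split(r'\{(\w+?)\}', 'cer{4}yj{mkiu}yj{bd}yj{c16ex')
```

Matches to split on: at [3:6] → '{4}'; at [8:14] → '{mkiu}'; at [16:20] → '{bd}'.
With a capturing group present, the delimiter's captured portion is kept in the result list.

['cer', '4', 'yj', 'mkiu', 'yj', 'bd', 'yj{c16ex']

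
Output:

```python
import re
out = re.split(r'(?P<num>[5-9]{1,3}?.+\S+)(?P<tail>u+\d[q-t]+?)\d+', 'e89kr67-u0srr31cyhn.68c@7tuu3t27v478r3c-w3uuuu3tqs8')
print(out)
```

['e', '89kr67-u0srr31cyhn.68c@7tuu3t27v478r3c-w3uuu', 'u3tqs', '']

Pattern: 1 to 3 of a character in [5-9] (lazy), then one or more of any character, then one or more of a non-whitespace character (captured as 'num'); then one or more of a literal 'u', then a digit, then one or more of a character in [q-t] (lazy) (captured as 'tail'); then one or more of a digit.
With a capturing group present, the delimiter's captured portion is kept in the result list.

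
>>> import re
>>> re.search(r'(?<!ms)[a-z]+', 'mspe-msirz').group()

'mspe'

Because the assertion is negative and zero-width, positions next to the forbidden text are skipped.
`re.search` tries every starting position until one works.
The match spans [0:4] → 'mspe'.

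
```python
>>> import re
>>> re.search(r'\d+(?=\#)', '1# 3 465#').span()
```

Lookahead/lookbehind check context without consuming it, so the matched span excludes the asserted characters.
The match spans [0:1] → '1'.

(0, 1)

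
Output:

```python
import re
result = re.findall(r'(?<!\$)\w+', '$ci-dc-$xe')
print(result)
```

['i', 'dc', 'e']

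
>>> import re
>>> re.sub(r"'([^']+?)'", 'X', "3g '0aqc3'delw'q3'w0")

Matches: at [3:10] → "'0aqc3'"; at [14:18] → "'q3'".
Each match is replaced by 'X'.

'3g XdelwXw0'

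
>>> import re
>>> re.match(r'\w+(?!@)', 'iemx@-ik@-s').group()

'iem'

A negative assertion filters positions out without eating any characters.
`re.match` won't scan ahead — the pattern has to work from the very first character.
The match spans [0:3] → 'iem'.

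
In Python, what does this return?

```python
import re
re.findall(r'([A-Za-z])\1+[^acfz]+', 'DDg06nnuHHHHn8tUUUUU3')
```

After group 1 captures some text, `\1` only succeeds where that same text appears again.
Scanning left to right: at [0:21] match 'DDg06nnuHHHHn8tUUUUU3', group 1 = 'D'.
With a single group, `findall` returns only what that group captured — 1 item.

['D']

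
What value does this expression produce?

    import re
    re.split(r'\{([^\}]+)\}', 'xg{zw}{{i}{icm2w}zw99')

`re.split` interleaves the captured-group text with the surrounding fragments.

['xg', 'zw', '', '{i', '', 'icm2w', 'zw99']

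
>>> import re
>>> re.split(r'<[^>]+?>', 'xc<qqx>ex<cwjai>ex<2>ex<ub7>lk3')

Each match becomes a cut point; 5 segments remain.

['xc', 'ex', 'ex', 'ex', 'lk3']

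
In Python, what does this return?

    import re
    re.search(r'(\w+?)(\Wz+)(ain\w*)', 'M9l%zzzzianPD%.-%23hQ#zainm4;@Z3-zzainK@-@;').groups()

('23hQ', '#z', 'ainm4')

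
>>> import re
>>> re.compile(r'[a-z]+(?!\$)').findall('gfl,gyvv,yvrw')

['gfl', 'gyvv', 'yvrw']

Because the assertion is negative and zero-width, positions next to the forbidden text are skipped.
Matches: at [0:3] → 'gfl'; at [4:8] → 'gyvv'; at [9:13] → 'yvrw'.
Since nothing is captured, `findall` lists the 3 matched substrings directly.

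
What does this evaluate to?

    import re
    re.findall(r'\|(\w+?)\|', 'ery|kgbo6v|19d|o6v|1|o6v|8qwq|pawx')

['kgbo6v', 'o6v', 'o6v']

Matches: at [3:11] match '|kgbo6v|', group 1 = 'kgbo6v'; at [14:19] match '|o6v|', group 1 = 'o6v'; at [20:25] match '|o6v|', group 1 = 'o6v'.
Because there's exactly one group, `findall` drops the full match and keeps group 1 from each hit.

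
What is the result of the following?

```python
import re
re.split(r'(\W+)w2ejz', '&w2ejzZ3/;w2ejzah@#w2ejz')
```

['', '&', 'Z3', '/;', 'ah', '@#', '']

`re.split` interleaves the captured-group text with the surrounding fragments.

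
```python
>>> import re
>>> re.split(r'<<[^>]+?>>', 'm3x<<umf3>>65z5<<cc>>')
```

Matches to split on: at [3:11] → '<<umf3>>'; at [15:21] → '<<cc>>'.
Splitting on the pattern gives 3 pieces.

['m3x', '65z5', '']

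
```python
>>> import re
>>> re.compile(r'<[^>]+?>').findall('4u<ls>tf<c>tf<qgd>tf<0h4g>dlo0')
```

['<ls>', '<c>', '<qgd>', '<0h4g>']

Scanning left to right: at [2:6] → '<ls>'; at [8:11] → '<c>'; at [13:18] → '<qgd>'; at [20:26] → '<0h4g>'.
No capturing groups, so `findall` returns the 4 full match strings.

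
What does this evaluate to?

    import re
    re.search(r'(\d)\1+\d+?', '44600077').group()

`\1` is not a pattern — it's the concrete string captured by group 1, re-applied verbatim.
The match spans [0:3] → '446'.

'446'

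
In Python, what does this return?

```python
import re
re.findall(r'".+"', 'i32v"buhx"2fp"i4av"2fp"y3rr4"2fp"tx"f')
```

['"buhx"2fp"i4av"2fp"y3rr4"2fp"tx"']

No capturing groups, so `findall` returns the 1 full match string.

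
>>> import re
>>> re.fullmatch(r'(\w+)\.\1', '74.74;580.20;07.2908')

None

After group 1 captures some text, `\1` only succeeds where that same text appears again.
For `fullmatch`, every character of the input must be accounted for by the pattern.
Here the pattern can't cover the whole string, so the call returns None.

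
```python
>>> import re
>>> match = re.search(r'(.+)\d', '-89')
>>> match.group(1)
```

Pattern: one or more of any character (captured); then a digit.
Unlike `match`, `search` isn't anchored — it looks for the pattern anywhere in the string.
The match spans [0:3] → '-89'.
Captured: group 1 = '-8'.

'-8'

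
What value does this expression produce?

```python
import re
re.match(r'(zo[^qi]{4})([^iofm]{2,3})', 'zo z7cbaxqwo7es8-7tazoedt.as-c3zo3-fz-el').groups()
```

The match spans [0:9] → 'zo z7cbax'.
Captured: group 1 = 'zo z7c', group 2 = 'bax'.

('zo z7c', 'bax')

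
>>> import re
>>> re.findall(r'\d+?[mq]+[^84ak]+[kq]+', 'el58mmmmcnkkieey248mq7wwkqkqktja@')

['58mmmmcnkk', '248mq7wwkqkqk']

This matches one or more of a digit (lazy); then one or more of one of [mq], then one or more of any character except [84ak]; then one or more of one of [kq].
Matches: at [2:12] → '58mmmmcnkk'; at [16:29] → '248mq7wwkqkqk'.
Since nothing is captured, `findall` lists the 2 matched substrings directly.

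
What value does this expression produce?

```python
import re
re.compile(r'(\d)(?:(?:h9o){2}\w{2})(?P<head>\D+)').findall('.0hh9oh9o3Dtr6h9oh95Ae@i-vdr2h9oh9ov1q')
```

[('2', 'q')]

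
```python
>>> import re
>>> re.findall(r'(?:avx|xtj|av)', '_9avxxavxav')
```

['avx', 'avx', 'av']

Alternation isn't longest-match — the leftmost alternative that fits at this position is chosen.
Since nothing is captured, `findall` lists the 3 matched substrings directly.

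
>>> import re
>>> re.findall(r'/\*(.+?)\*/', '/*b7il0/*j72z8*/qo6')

['b7il0/*j72z8']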